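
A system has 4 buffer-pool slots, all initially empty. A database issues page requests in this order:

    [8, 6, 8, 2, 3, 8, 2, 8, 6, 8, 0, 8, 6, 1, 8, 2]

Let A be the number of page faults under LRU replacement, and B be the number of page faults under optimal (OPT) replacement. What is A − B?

Under LRU: F F . F F . . . . . F . . F . F → 7 faults.
Under OPT: F F . F F . . . . . F . . F . . → 6 faults.
A − B = 7 − 6 = 1.

1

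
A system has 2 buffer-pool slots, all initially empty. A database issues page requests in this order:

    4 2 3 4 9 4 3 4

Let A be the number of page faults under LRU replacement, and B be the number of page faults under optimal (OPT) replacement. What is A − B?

Under LRU: F F F F F . F . → 6 faults.
Under OPT: F F F . F . F . → 5 faults.
A − B = 6 − 5 = 1.

1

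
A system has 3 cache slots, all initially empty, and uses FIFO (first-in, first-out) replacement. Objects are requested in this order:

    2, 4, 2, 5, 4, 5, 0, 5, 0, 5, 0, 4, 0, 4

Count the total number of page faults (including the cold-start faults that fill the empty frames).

2: fault, frames {2}
4: fault, frames {2,4}
2: hit
5: fault, frames {2,4,5}
4: hit
5: hit
0: fault, evict 2, frames {4,5,0}
5: hit
0: hit
5: hit
0: hit
4: hit
0: hit
4: hit
Page faults: 4.

4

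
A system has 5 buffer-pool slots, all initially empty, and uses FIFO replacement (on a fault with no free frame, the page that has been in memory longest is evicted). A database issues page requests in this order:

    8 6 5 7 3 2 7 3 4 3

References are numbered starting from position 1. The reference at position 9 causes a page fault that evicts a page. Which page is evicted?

6

pos 1: 8 → fault, frames [8]
pos 2: 6 → fault, frames [8, 6]
pos 3: 5 → fault, frames [8, 6, 5]
pos 4: 7 → fault, frames [8, 6, 5, 7]
pos 5: 3 → fault, frames [8, 6, 5, 7, 3]
pos 6: 2 → fault, evict 8, frames [6, 5, 7, 3, 2]
pos 7: 7 → hit
pos 8: 3 → hit
pos 9: 4 → fault, evict 6, frames [5, 7, 3, 2, 4]
At position 9, page 6 is evicted.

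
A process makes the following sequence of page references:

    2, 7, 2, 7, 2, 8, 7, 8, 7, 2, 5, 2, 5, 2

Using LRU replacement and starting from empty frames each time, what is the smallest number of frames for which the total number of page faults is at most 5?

3

f=1: 14 faults
f=2: 6 faults
f=3: 4 faults
f=4: 4 faults
Smallest f with faults ≤ 5 is 3.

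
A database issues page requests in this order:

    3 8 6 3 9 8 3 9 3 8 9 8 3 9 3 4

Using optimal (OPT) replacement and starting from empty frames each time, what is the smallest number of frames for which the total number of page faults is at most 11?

2

f=1: 16 faults
f=2: 9 faults
f=3: 5 faults
f=4: 5 faults
f=5: 5 faults
Smallest f with faults ≤ 11 is 2.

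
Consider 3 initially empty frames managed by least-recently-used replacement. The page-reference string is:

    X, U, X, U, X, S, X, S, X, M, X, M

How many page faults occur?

X → fault, frames {X}
U → fault, frames {X,U}
X → hit
U → hit
X → hit
S → fault, frames {U,X,S}
X → hit
S → hit
X → hit
M → fault, evict U, frames {S,X,M}
X → hit
M → hit
Page faults: 4.

4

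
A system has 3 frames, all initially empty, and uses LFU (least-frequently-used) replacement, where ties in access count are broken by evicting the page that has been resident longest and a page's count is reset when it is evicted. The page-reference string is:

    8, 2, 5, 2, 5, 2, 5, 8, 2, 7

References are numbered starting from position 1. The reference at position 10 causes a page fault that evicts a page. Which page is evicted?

8

pos 1: 8 → fault, frames {8}
pos 2: 2 → fault, frames {8,2}
pos 3: 5 → fault, frames {8,2,5}
pos 4: 2 → hit
pos 5: 5 → hit
pos 6: 2 → hit
pos 7: 5 → hit
pos 8: 8 → hit
pos 9: 2 → hit
pos 10: 7 → fault, evict 8, frames {2,5,7}
At position 10, page 8 is evicted.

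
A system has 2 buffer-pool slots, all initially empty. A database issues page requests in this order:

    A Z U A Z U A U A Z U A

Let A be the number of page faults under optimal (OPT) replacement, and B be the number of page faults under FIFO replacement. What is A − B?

-3

Under OPT: F F F . F . F . . F . F → 7 faults.
Under FIFO: F F F F F F F . . F F F → 10 faults.
A − B = 7 − 10 = -3.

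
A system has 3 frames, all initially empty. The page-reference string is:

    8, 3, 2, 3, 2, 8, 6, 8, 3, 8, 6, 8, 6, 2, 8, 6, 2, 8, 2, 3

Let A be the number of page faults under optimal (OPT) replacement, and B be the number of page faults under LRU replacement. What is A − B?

Under OPT: F F F . . . F . . . . . . F . . . . . F → 6 faults.
Under LRU: F F F . . . F . F . . . . F . . . . . F → 7 faults.
A − B = 6 − 7 = -1.

-1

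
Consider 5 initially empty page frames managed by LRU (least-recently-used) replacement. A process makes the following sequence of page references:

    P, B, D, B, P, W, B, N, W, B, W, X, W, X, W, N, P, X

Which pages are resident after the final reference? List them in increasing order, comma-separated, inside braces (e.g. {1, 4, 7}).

{B, N, P, W, X}

P → miss, frames {P}
B → miss, frames {P,B}
D → miss, frames {P,B,D}
B → hit
P → hit
W → miss, frames {D,B,P,W}
B → hit
N → miss, frames {D,P,W,B,N}
W → hit
B → hit
W → hit
X → miss, evict D, frames {P,N,B,W,X}
W → hit
X → hit
W → hit
N → hit
P → hit
X → hit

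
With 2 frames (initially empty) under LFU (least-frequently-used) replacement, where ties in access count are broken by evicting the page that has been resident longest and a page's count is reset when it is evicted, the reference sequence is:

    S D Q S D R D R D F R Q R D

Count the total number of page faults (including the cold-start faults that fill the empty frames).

S → fault, frames [S]
D → fault, frames [S, D]
Q → fault, evict S, frames [D, Q]
S → fault, evict D, frames [Q, S]
D → fault, evict Q, frames [S, D]
R → fault, evict S, frames [D, R]
D → hit
R → hit
D → hit
F → fault, evict R, frames [D, F]
R → fault, evict F, frames [D, R]
Q → fault, evict R, frames [D, Q]
R → fault, evict Q, frames [D, R]
D → hit
Page faults: 10.

10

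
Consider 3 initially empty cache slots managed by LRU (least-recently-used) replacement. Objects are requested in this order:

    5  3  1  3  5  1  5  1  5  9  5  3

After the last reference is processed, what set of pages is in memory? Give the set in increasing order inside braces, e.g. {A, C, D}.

{3, 5, 9}

5 → fault, frames (5)
3 → fault, frames (5 3)
1 → fault, frames (5 3 1)
3 → hit
5 → hit
1 → hit
5 → hit
1 → hit
5 → hit
9 → fault, evict 3, frames (1 5 9)
5 → hit
3 → fault, evict 1, frames (9 5 3)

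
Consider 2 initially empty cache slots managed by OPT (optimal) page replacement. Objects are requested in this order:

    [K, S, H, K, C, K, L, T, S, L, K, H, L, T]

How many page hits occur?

4

K: miss, frames (K)
S: miss, frames (K S)
H: miss, evict S, frames (K H)
K: hit
C: miss, evict H, frames (K C)
K: hit
L: miss, evict C, frames (K L)
T: miss, evict K, frames (L T)
S: miss, evict T, frames (L S)
L: hit
K: miss, evict S, frames (L K)
H: miss, evict K, frames (L H)
L: hit
T: miss, evict H, frames (L T)
Hits: 4.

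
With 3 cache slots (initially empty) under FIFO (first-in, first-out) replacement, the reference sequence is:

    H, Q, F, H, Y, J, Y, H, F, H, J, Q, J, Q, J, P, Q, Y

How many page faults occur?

11

H → miss, frames [H]
Q → miss, frames [H, Q]
F → miss, frames [H, Q, F]
H → hit
Y → miss, evict H, frames [Q, F, Y]
J → miss, evict Q, frames [F, Y, J]
Y → hit
H → miss, evict F, frames [Y, J, H]
F → miss, evict Y, frames [J, H, F]
H → hit
J → hit
Q → miss, evict J, frames [H, F, Q]
J → miss, evict H, frames [F, Q, J]
Q → hit
J → hit
P → miss, evict F, frames [Q, J, P]
Q → hit
Y → miss, evict Q, frames [J, P, Y]
Page faults: 11.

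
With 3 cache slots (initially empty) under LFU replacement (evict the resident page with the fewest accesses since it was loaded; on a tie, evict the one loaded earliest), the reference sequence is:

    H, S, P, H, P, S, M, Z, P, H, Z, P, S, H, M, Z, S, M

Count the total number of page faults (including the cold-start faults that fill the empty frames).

11

H → fault, frames {H}
S → fault, frames {H,S}
P → fault, frames {H,S,P}
H → hit
P → hit
S → hit
M → fault, evict H, frames {S,P,M}
Z → fault, evict M, frames {S,P,Z}
P → hit
H → fault, evict Z, frames {S,P,H}
Z → fault, evict H, frames {S,P,Z}
P → hit
S → hit
H → fault, evict Z, frames {S,P,H}
M → fault, evict H, frames {S,P,M}
Z → fault, evict M, frames {S,P,Z}
S → hit
M → fault, evict Z, frames {S,P,M}
Page faults: 11.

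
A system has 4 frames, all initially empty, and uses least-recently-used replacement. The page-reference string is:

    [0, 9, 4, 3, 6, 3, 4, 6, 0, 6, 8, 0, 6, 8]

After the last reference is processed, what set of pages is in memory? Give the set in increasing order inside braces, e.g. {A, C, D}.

0: miss, frames (0)
9: miss, frames (0 9)
4: miss, frames (0 9 4)
3: miss, frames (0 9 4 3)
6: miss, evict 0, frames (9 4 3 6)
3: hit
4: hit
6: hit
0: miss, evict 9, frames (3 4 6 0)
6: hit
8: miss, evict 3, frames (4 0 6 8)
0: hit
6: hit
8: hit

{0, 4, 6, 8}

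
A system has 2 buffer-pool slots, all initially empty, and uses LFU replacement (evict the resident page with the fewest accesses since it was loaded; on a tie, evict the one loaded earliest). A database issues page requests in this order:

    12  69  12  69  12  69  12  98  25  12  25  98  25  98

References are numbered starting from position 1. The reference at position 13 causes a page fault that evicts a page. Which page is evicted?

98

pos 1: 12: miss, frames {12}
pos 2: 69: miss, frames {12,69}
pos 3: 12: hit
pos 4: 69: hit
pos 5: 12: hit
pos 6: 69: hit
pos 7: 12: hit
pos 8: 98: miss, evict 69, frames {12,98}
pos 9: 25: miss, evict 98, frames {12,25}
pos 10: 12: hit
pos 11: 25: hit
pos 12: 98: miss, evict 25, frames {12,98}
pos 13: 25: miss, evict 98, frames {12,25}
At position 13, page 98 is evicted.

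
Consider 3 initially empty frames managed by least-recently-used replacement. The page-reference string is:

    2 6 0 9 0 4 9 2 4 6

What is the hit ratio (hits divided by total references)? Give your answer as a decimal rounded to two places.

0.30

2: miss, frames {2}
6: miss, frames {2,6}
0: miss, frames {2,6,0}
9: miss, evict 2, frames {6,0,9}
0: hit
4: miss, evict 6, frames {9,0,4}
9: hit
2: miss, evict 0, frames {4,9,2}
4: hit
6: miss, evict 9, frames {2,4,6}
Hits: 3 of 10 references → 3/10 = 0.3000.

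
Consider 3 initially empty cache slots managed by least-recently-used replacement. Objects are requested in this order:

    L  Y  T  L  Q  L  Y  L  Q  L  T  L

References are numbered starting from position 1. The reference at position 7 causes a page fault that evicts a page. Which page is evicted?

pos 1: L -> miss, frames (L)
pos 2: Y -> miss, frames (L Y)
pos 3: T -> miss, frames (L Y T)
pos 4: L -> hit
pos 5: Q -> miss, evict Y, frames (T L Q)
pos 6: L -> hit
pos 7: Y -> miss, evict T, frames (Q L Y)
At position 7, page T is evicted.

T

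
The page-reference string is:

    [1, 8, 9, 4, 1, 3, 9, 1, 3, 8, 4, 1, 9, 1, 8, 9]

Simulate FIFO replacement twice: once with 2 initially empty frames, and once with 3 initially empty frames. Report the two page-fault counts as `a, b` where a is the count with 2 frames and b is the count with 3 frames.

2 frames: F F F F F F F F F F F F F . F . → 14 faults.
3 frames: F F F F F F F . . F F F F . F . → 12 faults.
12 < 14: adding a frame reduced faults, as is typical.

14, 12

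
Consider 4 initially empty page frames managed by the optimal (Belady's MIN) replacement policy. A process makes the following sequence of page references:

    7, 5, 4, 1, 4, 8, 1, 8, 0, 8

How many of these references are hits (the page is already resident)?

4

7 -> miss, frames {7}
5 -> miss, frames {7,5}
4 -> miss, frames {7,5,4}
1 -> miss, frames {7,5,4,1}
4 -> hit
8 -> miss, evict 4, frames {7,5,1,8}
1 -> hit
8 -> hit
0 -> miss, evict 1, frames {7,5,8,0}
8 -> hit
Hits: 4.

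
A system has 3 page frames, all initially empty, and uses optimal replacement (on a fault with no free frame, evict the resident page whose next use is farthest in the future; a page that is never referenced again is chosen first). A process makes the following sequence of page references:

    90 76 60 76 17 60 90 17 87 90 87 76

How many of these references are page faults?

6

90 → fault, frames {90}
76 → fault, frames {90,76}
60 → fault, frames {90,76,60}
76 → hit
17 → fault, evict 76, frames {90,60,17}
60 → hit
90 → hit
17 → hit
87 → fault, evict 17, frames {90,60,87}
90 → hit
87 → hit
76 → fault, evict 87, frames {90,60,76}
Page faults: 6.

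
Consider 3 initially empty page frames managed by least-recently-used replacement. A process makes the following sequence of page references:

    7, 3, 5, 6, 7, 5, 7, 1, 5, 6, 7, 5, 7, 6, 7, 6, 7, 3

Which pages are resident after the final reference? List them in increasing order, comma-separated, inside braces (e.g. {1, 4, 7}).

7: miss, frames (7)
3: miss, frames (7 3)
5: miss, frames (7 3 5)
6: miss, evict 7, frames (3 5 6)
7: miss, evict 3, frames (5 6 7)
5: hit
7: hit
1: miss, evict 6, frames (5 7 1)
5: hit
6: miss, evict 7, frames (1 5 6)
7: miss, evict 1, frames (5 6 7)
5: hit
7: hit
6: hit
7: hit
6: hit
7: hit
3: miss, evict 5, frames (6 7 3)

{3, 6, 7}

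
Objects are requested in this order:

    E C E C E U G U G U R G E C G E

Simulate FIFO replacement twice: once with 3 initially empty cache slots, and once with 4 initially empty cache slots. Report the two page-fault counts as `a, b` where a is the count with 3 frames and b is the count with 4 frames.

3 frames: F F . . . F F . . . F . F F F . → 8 faults.
4 frames: F F . . . F F . . . F . F F . . → 7 faults.
7 < 8: adding a frame reduced faults, as is typical.

8, 7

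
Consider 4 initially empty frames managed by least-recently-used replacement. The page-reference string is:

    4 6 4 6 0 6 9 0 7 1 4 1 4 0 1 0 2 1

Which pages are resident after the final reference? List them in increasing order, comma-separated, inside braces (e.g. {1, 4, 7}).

{0, 1, 2, 4}

4 → fault, frames (4)
6 → fault, frames (4 6)
4 → hit
6 → hit
0 → fault, frames (4 6 0)
6 → hit
9 → fault, frames (4 0 6 9)
0 → hit
7 → fault, evict 4, frames (6 9 0 7)
1 → fault, evict 6, frames (9 0 7 1)
4 → fault, evict 9, frames (0 7 1 4)
1 → hit
4 → hit
0 → hit
1 → hit
0 → hit
2 → fault, evict 7, frames (4 1 0 2)
1 → hit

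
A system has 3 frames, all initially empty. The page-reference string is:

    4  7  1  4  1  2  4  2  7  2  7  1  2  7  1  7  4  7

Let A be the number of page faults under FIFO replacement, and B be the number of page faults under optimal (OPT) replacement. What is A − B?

4

Under FIFO: F F F . . F F . F . . F F . . . F F → 10 faults.
Under OPT: F F F . . F . . . . . F . . . . F . → 6 faults.
A − B = 10 − 6 = 4.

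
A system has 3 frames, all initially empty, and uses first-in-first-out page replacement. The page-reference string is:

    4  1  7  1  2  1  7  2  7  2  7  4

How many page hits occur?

4 -> miss, frames [4]
1 -> miss, frames [4, 1]
7 -> miss, frames [4, 1, 7]
1 -> hit
2 -> miss, evict 4, frames [1, 7, 2]
1 -> hit
7 -> hit
2 -> hit
7 -> hit
2 -> hit
7 -> hit
4 -> miss, evict 1, frames [7, 2, 4]
Hits: 7.

7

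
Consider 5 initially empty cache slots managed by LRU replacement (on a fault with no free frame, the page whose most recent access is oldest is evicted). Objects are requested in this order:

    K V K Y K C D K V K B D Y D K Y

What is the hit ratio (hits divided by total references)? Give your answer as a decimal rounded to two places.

K → miss, frames (K)
V → miss, frames (K V)
K → hit
Y → miss, frames (V K Y)
K → hit
C → miss, frames (V Y K C)
D → miss, frames (V Y K C D)
K → hit
V → hit
K → hit
B → miss, evict Y, frames (C D V K B)
D → hit
Y → miss, evict C, frames (V K B D Y)
D → hit
K → hit
Y → hit
Hits: 9 of 16 references → 9/16 = 0.5625.

0.56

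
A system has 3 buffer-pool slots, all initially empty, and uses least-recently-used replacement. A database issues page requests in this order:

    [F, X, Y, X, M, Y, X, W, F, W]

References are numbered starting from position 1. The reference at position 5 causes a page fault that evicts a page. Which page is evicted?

F

pos 1: F → miss, frames [F]
pos 2: X → miss, frames [F, X]
pos 3: Y → miss, frames [F, X, Y]
pos 4: X → hit
pos 5: M → miss, evict F, frames [Y, X, M]
At position 5, page F is evicted.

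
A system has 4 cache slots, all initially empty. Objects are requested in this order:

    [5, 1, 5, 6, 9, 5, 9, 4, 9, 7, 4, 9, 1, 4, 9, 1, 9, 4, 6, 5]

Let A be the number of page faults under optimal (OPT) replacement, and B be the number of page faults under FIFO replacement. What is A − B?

Under OPT: F F . F F . . F . F . . . . . . . . F F → 8 faults.
Under FIFO: F F . F F . . F . F . . F . . . . . F F → 9 faults.
A − B = 8 − 9 = -1.

-1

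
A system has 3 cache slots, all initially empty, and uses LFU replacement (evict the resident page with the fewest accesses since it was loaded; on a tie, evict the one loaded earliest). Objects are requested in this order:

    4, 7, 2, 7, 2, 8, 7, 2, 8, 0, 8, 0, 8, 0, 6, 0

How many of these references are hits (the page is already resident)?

4: miss, frames [4]
7: miss, frames [4, 7]
2: miss, frames [4, 7, 2]
7: hit
2: hit
8: miss, evict 4, frames [7, 2, 8]
7: hit
2: hit
8: hit
0: miss, evict 8, frames [7, 2, 0]
8: miss, evict 0, frames [7, 2, 8]
0: miss, evict 8, frames [7, 2, 0]
8: miss, evict 0, frames [7, 2, 8]
0: miss, evict 8, frames [7, 2, 0]
6: miss, evict 0, frames [7, 2, 6]
0: miss, evict 6, frames [7, 2, 0]
Hits: 5.

5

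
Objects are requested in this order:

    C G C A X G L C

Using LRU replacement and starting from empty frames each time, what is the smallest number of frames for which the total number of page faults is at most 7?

2

f=1: 8 faults
f=2: 7 faults
f=3: 7 faults
f=4: 6 faults
f=5: 5 faults
Smallest f with faults ≤ 7 is 2.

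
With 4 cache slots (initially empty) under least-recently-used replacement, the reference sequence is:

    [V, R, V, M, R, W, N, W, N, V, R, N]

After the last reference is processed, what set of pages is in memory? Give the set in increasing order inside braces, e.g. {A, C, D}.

{N, R, V, W}

V: miss, frames (V)
R: miss, frames (V R)
V: hit
M: miss, frames (R V M)
R: hit
W: miss, frames (V M R W)
N: miss, evict V, frames (M R W N)
W: hit
N: hit
V: miss, evict M, frames (R W N V)
R: hit
N: hit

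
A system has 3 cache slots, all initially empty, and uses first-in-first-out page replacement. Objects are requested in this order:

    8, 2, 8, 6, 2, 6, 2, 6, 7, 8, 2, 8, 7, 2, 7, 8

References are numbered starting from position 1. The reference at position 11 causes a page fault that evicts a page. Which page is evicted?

pos 1: 8 → miss, frames [8]
pos 2: 2 → miss, frames [8, 2]
pos 3: 8 → hit
pos 4: 6 → miss, frames [8, 2, 6]
pos 5: 2 → hit
pos 6: 6 → hit
pos 7: 2 → hit
pos 8: 6 → hit
pos 9: 7 → miss, evict 8, frames [2, 6, 7]
pos 10: 8 → miss, evict 2, frames [6, 7, 8]
pos 11: 2 → miss, evict 6, frames [7, 8, 2]
At position 11, page 6 is evicted.

6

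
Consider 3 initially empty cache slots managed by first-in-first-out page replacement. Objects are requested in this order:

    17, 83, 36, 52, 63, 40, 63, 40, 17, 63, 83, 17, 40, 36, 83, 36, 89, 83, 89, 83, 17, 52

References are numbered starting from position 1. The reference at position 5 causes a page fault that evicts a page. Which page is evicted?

pos 1: 17 -> fault, frames (17)
pos 2: 83 -> fault, frames (17 83)
pos 3: 36 -> fault, frames (17 83 36)
pos 4: 52 -> fault, evict 17, frames (83 36 52)
pos 5: 63 -> fault, evict 83, frames (36 52 63)
At position 5, page 83 is evicted.

83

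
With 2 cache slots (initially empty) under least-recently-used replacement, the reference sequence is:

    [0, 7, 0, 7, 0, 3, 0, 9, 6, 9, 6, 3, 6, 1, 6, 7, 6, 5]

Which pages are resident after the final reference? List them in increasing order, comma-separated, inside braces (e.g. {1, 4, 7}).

0 → fault, frames [0]
7 → fault, frames [0, 7]
0 → hit
7 → hit
0 → hit
3 → fault, evict 7, frames [0, 3]
0 → hit
9 → fault, evict 3, frames [0, 9]
6 → fault, evict 0, frames [9, 6]
9 → hit
6 → hit
3 → fault, evict 9, frames [6, 3]
6 → hit
1 → fault, evict 3, frames [6, 1]
6 → hit
7 → fault, evict 1, frames [6, 7]
6 → hit
5 → fault, evict 7, frames [6, 5]

{5, 6}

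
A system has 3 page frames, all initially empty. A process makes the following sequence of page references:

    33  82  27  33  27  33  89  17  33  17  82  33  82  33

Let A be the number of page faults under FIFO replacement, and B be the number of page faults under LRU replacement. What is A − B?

1

Under FIFO: F F F . . . F F F . F . . . → 7 faults.
Under LRU: F F F . . . F F . . F . . . → 6 faults.
A − B = 7 − 6 = 1.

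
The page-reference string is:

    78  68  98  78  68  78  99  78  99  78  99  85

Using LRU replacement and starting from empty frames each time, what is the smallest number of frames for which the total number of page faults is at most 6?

f=1: 12 faults
f=2: 7 faults
f=3: 5 faults
f=4: 5 faults
f=5: 5 faults
Smallest f with faults ≤ 6 is 3.

3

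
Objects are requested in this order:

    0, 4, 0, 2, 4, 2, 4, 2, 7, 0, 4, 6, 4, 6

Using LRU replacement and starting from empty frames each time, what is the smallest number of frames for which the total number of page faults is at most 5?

4

f=1: 14 faults
f=2: 8 faults
f=3: 7 faults
f=4: 5 faults
f=5: 5 faults
Smallest f with faults ≤ 5 is 4.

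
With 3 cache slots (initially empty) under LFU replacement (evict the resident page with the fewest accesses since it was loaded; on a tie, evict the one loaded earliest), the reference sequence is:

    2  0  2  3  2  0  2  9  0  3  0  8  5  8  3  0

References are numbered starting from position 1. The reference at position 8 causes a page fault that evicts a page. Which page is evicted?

3

pos 1: 2 -> fault, frames {2}
pos 2: 0 -> fault, frames {2,0}
pos 3: 2 -> hit
pos 4: 3 -> fault, frames {2,0,3}
pos 5: 2 -> hit
pos 6: 0 -> hit
pos 7: 2 -> hit
pos 8: 9 -> fault, evict 3, frames {2,0,9}
At position 8, page 3 is evicted.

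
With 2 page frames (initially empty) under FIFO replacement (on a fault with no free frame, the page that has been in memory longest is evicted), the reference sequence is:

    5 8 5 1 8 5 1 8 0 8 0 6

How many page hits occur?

5: fault, frames [5]
8: fault, frames [5, 8]
5: hit
1: fault, evict 5, frames [8, 1]
8: hit
5: fault, evict 8, frames [1, 5]
1: hit
8: fault, evict 1, frames [5, 8]
0: fault, evict 5, frames [8, 0]
8: hit
0: hit
6: fault, evict 8, frames [0, 6]
Hits: 5.

5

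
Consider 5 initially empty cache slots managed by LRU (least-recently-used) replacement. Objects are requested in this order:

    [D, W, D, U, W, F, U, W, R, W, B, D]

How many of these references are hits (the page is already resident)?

5

D -> miss, frames (D)
W -> miss, frames (D W)
D -> hit
U -> miss, frames (W D U)
W -> hit
F -> miss, frames (D U W F)
U -> hit
W -> hit
R -> miss, frames (D F U W R)
W -> hit
B -> miss, evict D, frames (F U R W B)
D -> miss, evict F, frames (U R W B D)
Hits: 5.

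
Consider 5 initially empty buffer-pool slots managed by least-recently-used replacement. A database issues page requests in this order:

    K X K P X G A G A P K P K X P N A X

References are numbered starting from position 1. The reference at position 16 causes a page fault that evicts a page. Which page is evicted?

pos 1: K → miss, frames {K}
pos 2: X → miss, frames {K,X}
pos 3: K → hit
pos 4: P → miss, frames {X,K,P}
pos 5: X → hit
pos 6: G → miss, frames {K,P,X,G}
pos 7: A → miss, frames {K,P,X,G,A}
pos 8: G → hit
pos 9: A → hit
pos 10: P → hit
pos 11: K → hit
pos 12: P → hit
pos 13: K → hit
pos 14: X → hit
pos 15: P → hit
pos 16: N → miss, evict G, frames {A,K,X,P,N}
At position 16, page G is evicted.

G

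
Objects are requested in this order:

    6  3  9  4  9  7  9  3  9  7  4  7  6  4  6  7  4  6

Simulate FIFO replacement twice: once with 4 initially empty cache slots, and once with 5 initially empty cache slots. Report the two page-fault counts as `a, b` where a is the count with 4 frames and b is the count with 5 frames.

6, 5

4 frames: F F F F . F . . . . . . F . . . . . → 6 faults.
5 frames: F F F F . F . . . . . . . . . . . . → 5 faults.
5 < 6: adding a frame reduced faults, as is typical.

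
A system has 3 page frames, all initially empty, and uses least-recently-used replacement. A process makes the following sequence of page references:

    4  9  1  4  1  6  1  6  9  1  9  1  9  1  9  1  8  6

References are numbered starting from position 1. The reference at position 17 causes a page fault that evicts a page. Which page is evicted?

6

pos 1: 4: fault, frames {4}
pos 2: 9: fault, frames {4,9}
pos 3: 1: fault, frames {4,9,1}
pos 4: 4: hit
pos 5: 1: hit
pos 6: 6: fault, evict 9, frames {4,1,6}
pos 7: 1: hit
pos 8: 6: hit
pos 9: 9: fault, evict 4, frames {1,6,9}
pos 10: 1: hit
pos 11: 9: hit
pos 12: 1: hit
pos 13: 9: hit
pos 14: 1: hit
pos 15: 9: hit
pos 16: 1: hit
pos 17: 8: fault, evict 6, frames {9,1,8}
At position 17, page 6 is evicted.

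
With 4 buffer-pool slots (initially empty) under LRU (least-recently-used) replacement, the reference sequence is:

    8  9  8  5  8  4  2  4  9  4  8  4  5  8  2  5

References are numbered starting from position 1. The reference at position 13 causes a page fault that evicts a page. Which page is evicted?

pos 1: 8 -> fault, frames {8}
pos 2: 9 -> fault, frames {8,9}
pos 3: 8 -> hit
pos 4: 5 -> fault, frames {9,8,5}
pos 5: 8 -> hit
pos 6: 4 -> fault, frames {9,5,8,4}
pos 7: 2 -> fault, evict 9, frames {5,8,4,2}
pos 8: 4 -> hit
pos 9: 9 -> fault, evict 5, frames {8,2,4,9}
pos 10: 4 -> hit
pos 11: 8 -> hit
pos 12: 4 -> hit
pos 13: 5 -> fault, evict 2, frames {9,8,4,5}
At position 13, page 2 is evicted.

2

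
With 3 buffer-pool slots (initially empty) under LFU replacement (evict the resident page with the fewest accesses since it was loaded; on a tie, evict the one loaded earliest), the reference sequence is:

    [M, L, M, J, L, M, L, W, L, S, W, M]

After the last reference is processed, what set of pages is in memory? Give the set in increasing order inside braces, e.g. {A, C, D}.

{L, M, W}

M -> fault, frames [M]
L -> fault, frames [M, L]
M -> hit
J -> fault, frames [M, L, J]
L -> hit
M -> hit
L -> hit
W -> fault, evict J, frames [M, L, W]
L -> hit
S -> fault, evict W, frames [M, L, S]
W -> fault, evict S, frames [M, L, W]
M -> hit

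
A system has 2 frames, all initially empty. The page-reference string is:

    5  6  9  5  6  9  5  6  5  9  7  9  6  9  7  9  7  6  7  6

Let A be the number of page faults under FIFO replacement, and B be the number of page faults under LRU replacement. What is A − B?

Under FIFO: F F F F F F F F . F F . F F F . . F . . → 14 faults.
Under LRU: F F F F F F F F . F F . F . F . . F . . → 13 faults.
A − B = 14 − 13 = 1.

1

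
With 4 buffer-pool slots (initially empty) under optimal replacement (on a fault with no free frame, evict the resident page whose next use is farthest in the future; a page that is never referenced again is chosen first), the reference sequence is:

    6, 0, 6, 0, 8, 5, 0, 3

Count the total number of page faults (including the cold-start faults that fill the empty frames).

6 → fault, frames [6]
0 → fault, frames [6, 0]
6 → hit
0 → hit
8 → fault, frames [6, 0, 8]
5 → fault, frames [6, 0, 8, 5]
0 → hit
3 → fault, evict 5, frames [6, 0, 8, 3]
Page faults: 5.

5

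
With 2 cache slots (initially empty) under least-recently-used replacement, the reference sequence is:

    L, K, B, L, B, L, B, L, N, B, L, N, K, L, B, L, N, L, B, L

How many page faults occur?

L -> miss, frames (L)
K -> miss, frames (L K)
B -> miss, evict L, frames (K B)
L -> miss, evict K, frames (B L)
B -> hit
L -> hit
B -> hit
L -> hit
N -> miss, evict B, frames (L N)
B -> miss, evict L, frames (N B)
L -> miss, evict N, frames (B L)
N -> miss, evict B, frames (L N)
K -> miss, evict L, frames (N K)
L -> miss, evict N, frames (K L)
B -> miss, evict K, frames (L B)
L -> hit
N -> miss, evict B, frames (L N)
L -> hit
B -> miss, evict N, frames (L B)
L -> hit
Page faults: 13.

13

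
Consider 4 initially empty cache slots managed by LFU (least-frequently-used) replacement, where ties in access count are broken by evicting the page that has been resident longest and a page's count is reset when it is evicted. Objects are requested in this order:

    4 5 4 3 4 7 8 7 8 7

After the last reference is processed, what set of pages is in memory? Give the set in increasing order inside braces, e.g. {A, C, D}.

{3, 4, 7, 8}

4 → miss, frames [4]
5 → miss, frames [4, 5]
4 → hit
3 → miss, frames [4, 5, 3]
4 → hit
7 → miss, frames [4, 5, 3, 7]
8 → miss, evict 5, frames [4, 3, 7, 8]
7 → hit
8 → hit
7 → hit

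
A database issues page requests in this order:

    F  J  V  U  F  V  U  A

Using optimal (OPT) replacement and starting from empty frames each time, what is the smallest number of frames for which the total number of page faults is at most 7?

2

f=1: 8 faults
f=2: 6 faults
f=3: 5 faults
f=4: 5 faults
f=5: 5 faults
Smallest f with faults ≤ 7 is 2.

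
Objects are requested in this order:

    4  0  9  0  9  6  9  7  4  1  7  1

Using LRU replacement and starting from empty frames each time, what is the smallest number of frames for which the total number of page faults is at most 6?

f=1: 12 faults
f=2: 8 faults
f=3: 7 faults
f=4: 7 faults
f=5: 6 faults
f=6: 6 faults
Smallest f with faults ≤ 6 is 5.

5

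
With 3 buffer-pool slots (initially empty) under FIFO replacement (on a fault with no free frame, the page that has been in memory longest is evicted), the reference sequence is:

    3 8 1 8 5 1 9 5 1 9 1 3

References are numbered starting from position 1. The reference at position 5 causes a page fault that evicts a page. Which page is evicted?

3

pos 1: 3: miss, frames {3}
pos 2: 8: miss, frames {3,8}
pos 3: 1: miss, frames {3,8,1}
pos 4: 8: hit
pos 5: 5: miss, evict 3, frames {8,1,5}
At position 5, page 3 is evicted.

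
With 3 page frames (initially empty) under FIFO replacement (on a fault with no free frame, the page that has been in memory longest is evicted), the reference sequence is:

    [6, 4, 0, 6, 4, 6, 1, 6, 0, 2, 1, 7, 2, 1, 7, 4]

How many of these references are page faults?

9

6: fault, frames (6)
4: fault, frames (6 4)
0: fault, frames (6 4 0)
6: hit
4: hit
6: hit
1: fault, evict 6, frames (4 0 1)
6: fault, evict 4, frames (0 1 6)
0: hit
2: fault, evict 0, frames (1 6 2)
1: hit
7: fault, evict 1, frames (6 2 7)
2: hit
1: fault, evict 6, frames (2 7 1)
7: hit
4: fault, evict 2, frames (7 1 4)
Page faults: 9.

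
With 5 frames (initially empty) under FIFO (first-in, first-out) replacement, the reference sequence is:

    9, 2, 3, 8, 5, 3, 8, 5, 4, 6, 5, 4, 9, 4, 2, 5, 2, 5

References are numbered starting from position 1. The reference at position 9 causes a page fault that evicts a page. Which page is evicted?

9

pos 1: 9 -> fault, frames (9)
pos 2: 2 -> fault, frames (9 2)
pos 3: 3 -> fault, frames (9 2 3)
pos 4: 8 -> fault, frames (9 2 3 8)
pos 5: 5 -> fault, frames (9 2 3 8 5)
pos 6: 3 -> hit
pos 7: 8 -> hit
pos 8: 5 -> hit
pos 9: 4 -> fault, evict 9, frames (2 3 8 5 4)
At position 9, page 9 is evicted.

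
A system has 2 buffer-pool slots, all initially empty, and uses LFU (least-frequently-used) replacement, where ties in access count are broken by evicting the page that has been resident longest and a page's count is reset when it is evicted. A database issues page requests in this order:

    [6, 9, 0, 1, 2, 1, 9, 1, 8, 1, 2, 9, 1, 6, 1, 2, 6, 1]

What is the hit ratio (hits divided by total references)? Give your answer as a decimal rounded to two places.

6: miss, frames {6}
9: miss, frames {6,9}
0: miss, evict 6, frames {9,0}
1: miss, evict 9, frames {0,1}
2: miss, evict 0, frames {1,2}
1: hit
9: miss, evict 2, frames {1,9}
1: hit
8: miss, evict 9, frames {1,8}
1: hit
2: miss, evict 8, frames {1,2}
9: miss, evict 2, frames {1,9}
1: hit
6: miss, evict 9, frames {1,6}
1: hit
2: miss, evict 6, frames {1,2}
6: miss, evict 2, frames {1,6}
1: hit
Hits: 6 of 18 references → 6/18 = 0.3333.

0.33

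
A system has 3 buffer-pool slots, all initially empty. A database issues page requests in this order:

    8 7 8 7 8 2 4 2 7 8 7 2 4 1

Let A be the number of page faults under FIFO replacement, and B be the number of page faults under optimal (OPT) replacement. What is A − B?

Under FIFO: F F . . . F F . . F F F F F → 9 faults.
Under OPT: F F . . . F F . . F . . F F → 7 faults.
A − B = 9 − 7 = 2.

2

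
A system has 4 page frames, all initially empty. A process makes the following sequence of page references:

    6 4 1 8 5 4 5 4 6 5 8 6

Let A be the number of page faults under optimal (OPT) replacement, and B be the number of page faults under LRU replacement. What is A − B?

-1

Under OPT: F F F F F . . . . . . . → 5 faults.
Under LRU: F F F F F . . . F . . . → 6 faults.
A − B = 5 − 6 = -1.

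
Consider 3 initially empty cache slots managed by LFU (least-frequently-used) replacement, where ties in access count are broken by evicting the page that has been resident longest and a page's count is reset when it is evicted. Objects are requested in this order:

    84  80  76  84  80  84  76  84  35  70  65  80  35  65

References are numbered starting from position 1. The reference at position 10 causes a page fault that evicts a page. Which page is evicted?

pos 1: 84: fault, frames (84)
pos 2: 80: fault, frames (84 80)
pos 3: 76: fault, frames (84 80 76)
pos 4: 84: hit
pos 5: 80: hit
pos 6: 84: hit
pos 7: 76: hit
pos 8: 84: hit
pos 9: 35: fault, evict 80, frames (84 76 35)
pos 10: 70: fault, evict 35, frames (84 76 70)
At position 10, page 35 is evicted.

35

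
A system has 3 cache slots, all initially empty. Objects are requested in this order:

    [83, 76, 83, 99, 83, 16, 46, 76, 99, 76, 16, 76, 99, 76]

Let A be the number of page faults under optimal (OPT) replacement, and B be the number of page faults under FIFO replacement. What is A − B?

-2

Under OPT: F F . F . F F . . . F . . . → 6 faults.
Under FIFO: F F . F . F F F F . F . . . → 8 faults.
A − B = 6 − 8 = -2.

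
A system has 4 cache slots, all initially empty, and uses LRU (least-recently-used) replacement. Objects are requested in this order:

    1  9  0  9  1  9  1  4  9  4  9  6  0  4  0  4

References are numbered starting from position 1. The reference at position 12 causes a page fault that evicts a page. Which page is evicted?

0

pos 1: 1 -> fault, frames {1}
pos 2: 9 -> fault, frames {1,9}
pos 3: 0 -> fault, frames {1,9,0}
pos 4: 9 -> hit
pos 5: 1 -> hit
pos 6: 9 -> hit
pos 7: 1 -> hit
pos 8: 4 -> fault, frames {0,9,1,4}
pos 9: 9 -> hit
pos 10: 4 -> hit
pos 11: 9 -> hit
pos 12: 6 -> fault, evict 0, frames {1,4,9,6}
At position 12, page 0 is evicted.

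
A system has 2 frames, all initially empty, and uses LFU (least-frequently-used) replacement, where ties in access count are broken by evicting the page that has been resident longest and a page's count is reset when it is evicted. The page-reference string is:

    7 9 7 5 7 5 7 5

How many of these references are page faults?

7 → fault, frames (7)
9 → fault, frames (7 9)
7 → hit
5 → fault, evict 9, frames (7 5)
7 → hit
5 → hit
7 → hit
5 → hit
Page faults: 3.

3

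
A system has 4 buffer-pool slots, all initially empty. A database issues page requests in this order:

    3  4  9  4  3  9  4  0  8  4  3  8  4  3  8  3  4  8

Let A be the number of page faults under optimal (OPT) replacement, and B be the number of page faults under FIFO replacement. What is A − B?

-2

Under OPT: F F F . . . . F F . . . . . . . . . → 5 faults.
Under FIFO: F F F . . . . F F . F . F . . . . . → 7 faults.
A − B = 5 − 7 = -2.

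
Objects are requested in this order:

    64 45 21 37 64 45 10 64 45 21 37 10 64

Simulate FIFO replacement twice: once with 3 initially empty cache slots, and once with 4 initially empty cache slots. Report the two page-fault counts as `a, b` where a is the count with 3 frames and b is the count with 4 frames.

3 frames: F F F F F F F . . F F . F → 10 faults.
4 frames: F F F F . . F F F F F F F → 11 faults.
11 > 10: adding a frame increased faults — Belady's anomaly.

10, 11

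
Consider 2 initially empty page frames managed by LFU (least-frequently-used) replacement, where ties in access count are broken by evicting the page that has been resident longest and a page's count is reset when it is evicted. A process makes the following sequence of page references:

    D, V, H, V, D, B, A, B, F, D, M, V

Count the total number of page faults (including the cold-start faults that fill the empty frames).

D -> fault, frames {D}
V -> fault, frames {D,V}
H -> fault, evict D, frames {V,H}
V -> hit
D -> fault, evict H, frames {V,D}
B -> fault, evict D, frames {V,B}
A -> fault, evict B, frames {V,A}
B -> fault, evict A, frames {V,B}
F -> fault, evict B, frames {V,F}
D -> fault, evict F, frames {V,D}
M -> fault, evict D, frames {V,M}
V -> hit
Page faults: 10.

10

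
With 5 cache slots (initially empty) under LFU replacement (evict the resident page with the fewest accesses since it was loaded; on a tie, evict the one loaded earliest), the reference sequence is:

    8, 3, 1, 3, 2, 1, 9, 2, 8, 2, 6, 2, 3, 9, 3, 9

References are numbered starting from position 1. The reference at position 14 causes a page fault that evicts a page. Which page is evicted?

pos 1: 8: fault, frames {8}
pos 2: 3: fault, frames {8,3}
pos 3: 1: fault, frames {8,3,1}
pos 4: 3: hit
pos 5: 2: fault, frames {8,3,1,2}
pos 6: 1: hit
pos 7: 9: fault, frames {8,3,1,2,9}
pos 8: 2: hit
pos 9: 8: hit
pos 10: 2: hit
pos 11: 6: fault, evict 9, frames {8,3,1,2,6}
pos 12: 2: hit
pos 13: 3: hit
pos 14: 9: fault, evict 6, frames {8,3,1,2,9}
At position 14, page 6 is evicted.

6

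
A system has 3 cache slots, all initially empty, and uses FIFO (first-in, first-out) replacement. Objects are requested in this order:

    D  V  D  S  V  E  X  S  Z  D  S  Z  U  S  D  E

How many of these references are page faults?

10

D: fault, frames (D)
V: fault, frames (D V)
D: hit
S: fault, frames (D V S)
V: hit
E: fault, evict D, frames (V S E)
X: fault, evict V, frames (S E X)
S: hit
Z: fault, evict S, frames (E X Z)
D: fault, evict E, frames (X Z D)
S: fault, evict X, frames (Z D S)
Z: hit
U: fault, evict Z, frames (D S U)
S: hit
D: hit
E: fault, evict D, frames (S U E)
Page faults: 10.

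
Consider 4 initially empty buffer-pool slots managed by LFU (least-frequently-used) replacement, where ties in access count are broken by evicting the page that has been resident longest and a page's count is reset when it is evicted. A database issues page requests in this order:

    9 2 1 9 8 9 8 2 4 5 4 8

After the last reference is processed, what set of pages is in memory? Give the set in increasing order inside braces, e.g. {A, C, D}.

9 → fault, frames {9}
2 → fault, frames {9,2}
1 → fault, frames {9,2,1}
9 → hit
8 → fault, frames {9,2,1,8}
9 → hit
8 → hit
2 → hit
4 → fault, evict 1, frames {9,2,8,4}
5 → fault, evict 4, frames {9,2,8,5}
4 → fault, evict 5, frames {9,2,8,4}
8 → hit

{2, 4, 8, 9}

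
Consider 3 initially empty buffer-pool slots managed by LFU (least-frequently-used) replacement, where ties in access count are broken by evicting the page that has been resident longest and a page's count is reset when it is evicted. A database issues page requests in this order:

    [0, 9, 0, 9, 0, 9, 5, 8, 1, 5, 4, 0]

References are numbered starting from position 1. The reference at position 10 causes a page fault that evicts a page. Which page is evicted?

1

pos 1: 0: fault, frames {0}
pos 2: 9: fault, frames {0,9}
pos 3: 0: hit
pos 4: 9: hit
pos 5: 0: hit
pos 6: 9: hit
pos 7: 5: fault, frames {0,9,5}
pos 8: 8: fault, evict 5, frames {0,9,8}
pos 9: 1: fault, evict 8, frames {0,9,1}
pos 10: 5: fault, evict 1, frames {0,9,5}
At position 10, page 1 is evicted.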